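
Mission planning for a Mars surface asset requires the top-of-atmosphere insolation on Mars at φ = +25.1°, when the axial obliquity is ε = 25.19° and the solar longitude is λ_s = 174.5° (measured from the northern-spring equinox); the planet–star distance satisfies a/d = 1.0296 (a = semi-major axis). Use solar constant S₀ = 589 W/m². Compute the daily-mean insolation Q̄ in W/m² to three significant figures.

Q̄ ≈ 185 W/m²

Solar declination: sin δ = sin ε · sin λ_s = sin 25.19° × sin 174.5° = 0.04079, so δ = +2.338°.
cos H₀ = −tan(+25.1°) tan(+2.338°) = -0.0191, H₀ = 1.5899 rad.
Bracket: H₀ sin φ sin δ + cos φ cos δ sin H₀ = 1.5899×0.42420×0.04079 + 0.90557×0.99917×0.99982 = 0.027510 + 0.904656 = 0.932166.
Inverse-square distance factor (a/d)² = 1.0296² = 1.060076.
Q̄ = (S₀/π) × 1.060076 × [bracket] = (589/π) × 1.060076 × 0.932166 = 185.3 W/m².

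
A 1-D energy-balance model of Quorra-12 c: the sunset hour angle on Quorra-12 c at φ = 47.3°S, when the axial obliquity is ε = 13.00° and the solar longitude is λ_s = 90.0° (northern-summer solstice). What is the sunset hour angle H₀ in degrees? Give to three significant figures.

H₀ = 75.5°

Solar declination: sin δ = sin ε · sin λ_s = sin 13.00° × sin 90.0° = 0.22495, so δ = +13.000°.
cos H₀ = −tan φ · tan δ = −tan(-47.3°) × tan(+13.000°) = 0.2502, so H₀ = 1.3179 rad = 75.51°.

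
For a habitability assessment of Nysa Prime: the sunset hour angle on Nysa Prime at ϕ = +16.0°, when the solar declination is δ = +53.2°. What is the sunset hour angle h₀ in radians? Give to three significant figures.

h₀ = 1.96 rad

cos h₀ = −tan ϕ · tan δ = −tan(+16.0°) × tan(+53.200°) = -0.3833, so h₀ = 1.9642 rad = 112.54°.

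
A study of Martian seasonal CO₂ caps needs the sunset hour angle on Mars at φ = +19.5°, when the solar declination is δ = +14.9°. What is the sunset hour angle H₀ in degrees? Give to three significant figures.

cos H₀ = −tan φ · tan δ = −tan(+19.5°) × tan(+14.900°) = -0.0942, so H₀ = 1.6652 rad = 95.41°.

H₀ = 95.4°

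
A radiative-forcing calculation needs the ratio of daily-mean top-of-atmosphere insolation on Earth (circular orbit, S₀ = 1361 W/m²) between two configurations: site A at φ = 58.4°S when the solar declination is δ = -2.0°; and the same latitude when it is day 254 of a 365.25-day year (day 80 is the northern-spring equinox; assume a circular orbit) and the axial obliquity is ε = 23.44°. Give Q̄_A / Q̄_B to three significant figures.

Q̄_A / Q̄_B ≈ 1.28

— Configuration A (φ=-58.4°):
cos H₀ = −tan(-58.4°) tan(-2.000°) = -0.0568, H₀ = 1.6276 rad.
Bracket: H₀ sin φ sin δ + cos φ cos δ sin H₀ = 1.6276×-0.85173×-0.03490 + 0.52399×0.99939×0.99839 = 0.048381 + 0.522827 = 0.571208.
Q̄ = (S₀/π) × [bracket] = (1361/π) × 0.571208 = 247.46 W/m².
— Configuration B (φ=-58.4°):
Solar longitude: λ_s = 360° × (254 − 80)/365.25 = 171.499°.
sin δ = sin 23.44° × sin 171.499° = 0.05880, so δ = +3.371°.
cos H₀ = −tan(-58.4°) tan(+3.371°) = 0.0958, H₀ = 1.4749 rad.
Bracket: H₀ sin φ sin δ + cos φ cos δ sin H₀ = 1.4749×-0.85173×0.05880 + 0.52399×0.99827×0.99541 = -0.073866 + 0.520683 = 0.446817.
Q̄ = (S₀/π) × [bracket] = (1361/π) × 0.446817 = 193.57 W/m².
Ratio Q̄_A / Q̄_B = 247.46 / 193.57 = 1.278.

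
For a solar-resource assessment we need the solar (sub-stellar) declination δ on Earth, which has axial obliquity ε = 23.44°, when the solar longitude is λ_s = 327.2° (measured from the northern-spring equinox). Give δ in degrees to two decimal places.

sin δ = sin ε · sin λ_s = sin 23.44° × sin 327.2° = -0.215485.
δ = arcsin(-0.215485) = -12.44°.

δ = -12.44°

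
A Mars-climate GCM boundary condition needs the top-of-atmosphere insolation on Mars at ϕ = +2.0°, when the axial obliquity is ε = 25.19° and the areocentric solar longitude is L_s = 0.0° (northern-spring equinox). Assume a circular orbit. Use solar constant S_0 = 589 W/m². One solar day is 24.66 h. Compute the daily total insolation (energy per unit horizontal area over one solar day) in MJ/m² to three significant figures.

16.6 MJ/m²

sin δ = sin 25.19° × sin 0.0° = 0.00000, so δ = +0.000°.
cos h₀ = −tan(+2.0°) tan(+0.000°) = -0.0000, h₀ = 1.5708 rad.
Bracket: h₀ sin ϕ sin δ + cos ϕ cos δ sin h₀ = 1.5708×0.03490×0.00000 + 0.99939×1.00000×1.00000 = 0.000000 + 0.999390 = 0.999390.
Q̄ = (S_0/π) × [bracket] = (589/π) × 0.999390 = 187.37 W/m².
Daily total = Q̄ × 24.66 h × 3600 s/h = 187.37 × 24.66 × 3600 / 10⁶ = 16.63 MJ/m².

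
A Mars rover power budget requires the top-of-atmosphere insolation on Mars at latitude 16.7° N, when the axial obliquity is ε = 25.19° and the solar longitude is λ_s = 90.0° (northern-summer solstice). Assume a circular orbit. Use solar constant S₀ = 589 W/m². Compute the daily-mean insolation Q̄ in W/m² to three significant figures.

Solar declination: sin δ = sin ε · sin λ_s = sin 25.19° × sin 90.0° = 0.42562, so δ = +25.190°.
cos H₀ = −tan(+16.7°) tan(+25.190°) = -0.1411, H₀ = 1.7124 rad.
Bracket: H₀ sin φ sin δ + cos φ cos δ sin H₀ = 1.7124×0.28736×0.42562 + 0.95782×0.90490×0.98999 = 0.209437 + 0.858055 = 1.067492.
Q̄ = (S₀/π) × [bracket] = (589/π) × 1.067492 = 200.1 W/m².

Q̄ ≈ 200 W/m²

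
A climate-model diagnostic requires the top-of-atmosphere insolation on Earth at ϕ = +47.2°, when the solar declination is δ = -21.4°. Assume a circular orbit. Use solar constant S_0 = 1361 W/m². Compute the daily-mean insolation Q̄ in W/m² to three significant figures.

Q̄ ≈ 117 W/m²

cos h₀ = −tan(+47.2°) tan(-21.400°) = 0.4232, h₀ = 1.1338 rad.
Bracket: h₀ sin ϕ sin δ + cos ϕ cos δ sin h₀ = 1.1338×0.73373×-0.36488 + 0.67944×0.93106×0.90603 = -0.303545 + 0.573154 = 0.269609.
Q̄ = (S_0/π) × [bracket] = (1361/π) × 0.269609 = 116.8 W/m².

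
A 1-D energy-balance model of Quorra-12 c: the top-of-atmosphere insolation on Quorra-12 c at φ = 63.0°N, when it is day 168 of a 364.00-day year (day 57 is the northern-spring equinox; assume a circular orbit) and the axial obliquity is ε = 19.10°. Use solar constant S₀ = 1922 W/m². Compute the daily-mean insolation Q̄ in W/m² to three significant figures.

Solar longitude: λ_s = 360° × (168 − 57)/364.00 = 109.780°.
sin δ = sin 19.10° × sin 109.780° = 0.30791, so δ = +17.933°.
cos H₀ = −tan(+63.0°) tan(+17.933°) = -0.6352, H₀ = 2.2590 rad.
Bracket: H₀ sin φ sin δ + cos φ cos δ sin H₀ = 2.2590×0.89101×0.30791 + 0.45399×0.95142×0.77237 = 0.619759 + 0.333614 = 0.953373.
Q̄ = (S₀/π) × [bracket] = (1922/π) × 0.953373 = 583.3 W/m².

Q̄ ≈ 583 W/m²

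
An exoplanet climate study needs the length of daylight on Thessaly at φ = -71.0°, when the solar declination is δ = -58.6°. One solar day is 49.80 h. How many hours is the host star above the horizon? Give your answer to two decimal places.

49.80 h

Sunrise equation: cos H₀ = −tan φ · tan δ = -4.7579 ≤ −1, so the host star never sets (polar day) and H₀ = π.
Daylight = 2H₀/(2π) × 49.80 h = (3.1416/π) × 49.80 = 49.80 h.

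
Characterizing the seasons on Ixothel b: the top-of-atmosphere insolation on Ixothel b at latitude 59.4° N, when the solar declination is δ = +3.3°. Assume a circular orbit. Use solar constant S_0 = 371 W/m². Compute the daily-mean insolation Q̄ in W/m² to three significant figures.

cos h₀ = −tan(+59.4°) tan(+3.300°) = -0.0975, h₀ = 1.6684 rad.
Bracket: h₀ sin ϕ sin δ + cos ϕ cos δ sin h₀ = 1.6684×0.86074×0.05756 + 0.50904×0.99834×0.99524 = 0.082660 + 0.505776 = 0.588436.
Q̄ = (S_0/π) × [bracket] = (371/π) × 0.588436 = 69.49 W/m².

Q̄ ≈ 69.5 W/m²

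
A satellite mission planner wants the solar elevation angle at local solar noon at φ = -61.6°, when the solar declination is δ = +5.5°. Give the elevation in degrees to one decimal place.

22.9°

At local noon the hour angle is zero, so the zenith angle equals |φ − δ| = |-61.6° − (+5.500°)| = 67.100°.
Elevation = 90° − 67.100° = 22.9°.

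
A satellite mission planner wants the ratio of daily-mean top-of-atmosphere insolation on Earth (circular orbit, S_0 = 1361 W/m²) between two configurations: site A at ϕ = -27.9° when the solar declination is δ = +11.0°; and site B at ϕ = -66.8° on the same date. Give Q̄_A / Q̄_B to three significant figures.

Q̄_A / Q̄_B ≈ 4.82

— Configuration A (ϕ=-27.9°):
cos h₀ = −tan(-27.9°) tan(+11.000°) = 0.1029, h₀ = 1.4677 rad.
Bracket: h₀ sin ϕ sin δ + cos ϕ cos δ sin h₀ = 1.4677×-0.46793×0.19081 + 0.88377×0.98163×0.99469 = -0.131045 + 0.862929 = 0.731884.
Q̄ = (S_0/π) × [bracket] = (1361/π) × 0.731884 = 317.07 W/m².
— Configuration B (ϕ=-66.8°):
cos h₀ = −tan(-66.8°) tan(+11.000°) = 0.4535, h₀ = 1.1001 rad.
Bracket: h₀ sin ϕ sin δ + cos ϕ cos δ sin h₀ = 1.1001×-0.91914×0.19081 + 0.39394×0.98163×0.89124 = -0.192937 + 0.344645 = 0.151708.
Q̄ = (S_0/π) × [bracket] = (1361/π) × 0.151708 = 65.723 W/m².
Ratio Q̄_A / Q̄_B = 317.07 / 65.723 = 4.824.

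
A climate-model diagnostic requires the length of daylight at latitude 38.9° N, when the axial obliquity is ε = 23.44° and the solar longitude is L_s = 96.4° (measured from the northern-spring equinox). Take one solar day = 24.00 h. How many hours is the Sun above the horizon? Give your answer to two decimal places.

14.71 h

Solar declination: sin δ = sin ε · sin L_s = sin 23.44° × sin 96.4° = 0.39531, so δ = +23.285°.
cos h₀ = −tan ϕ · tan δ = −tan(+38.9°) × tan(+23.285°) = -0.3473, so h₀ = 1.9254 rad = 110.32°.
Daylight = 2h₀/(2π) × 24.00 h = (1.9254/π) × 24.00 = 14.71 h.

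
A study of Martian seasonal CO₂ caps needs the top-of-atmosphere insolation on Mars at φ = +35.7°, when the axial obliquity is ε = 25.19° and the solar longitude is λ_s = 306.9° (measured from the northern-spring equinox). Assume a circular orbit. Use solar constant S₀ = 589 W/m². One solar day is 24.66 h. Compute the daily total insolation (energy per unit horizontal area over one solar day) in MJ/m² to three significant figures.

Solar declination: sin δ = sin ε · sin λ_s = sin 25.19° × sin 306.9° = -0.34036, so δ = -19.899°.
cos H₀ = −tan(+35.7°) tan(-19.899°) = 0.2601, H₀ = 1.3077 rad.
Bracket: H₀ sin φ sin δ + cos φ cos δ sin H₀ = 1.3077×0.58354×-0.34036 + 0.81208×0.94029×0.96558 = -0.259727 + 0.737308 = 0.477581.
Q̄ = (S₀/π) × [bracket] = (589/π) × 0.477581 = 89.539 W/m².
Daily total = Q̄ × 24.66 h × 3600 s/h = 89.539 × 24.66 × 3600 / 10⁶ = 7.949 MJ/m².

7.95 MJ/m²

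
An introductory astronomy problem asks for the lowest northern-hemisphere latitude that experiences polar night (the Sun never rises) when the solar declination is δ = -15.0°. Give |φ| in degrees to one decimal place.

|φ| = 75.0°

Polar night requires cos H₀ = −tan φ tan δ ≥ 1, i.e. tan φ tan δ ≤ −1.
The boundary is |tan φ| · |tan δ| = 1, so |φ| = 90° − |δ| = 90° − 15.0° = 75.0° in the northern hemisphere.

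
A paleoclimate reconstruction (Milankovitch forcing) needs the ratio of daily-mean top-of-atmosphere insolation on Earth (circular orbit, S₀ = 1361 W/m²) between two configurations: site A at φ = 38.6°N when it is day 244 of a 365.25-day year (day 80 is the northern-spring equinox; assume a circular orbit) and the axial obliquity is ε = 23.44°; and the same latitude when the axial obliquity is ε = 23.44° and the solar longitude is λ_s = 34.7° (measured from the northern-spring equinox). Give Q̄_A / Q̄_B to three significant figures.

— Configuration A (φ=+38.6°):
Solar longitude: λ_s = 360° × (244 − 80)/365.25 = 161.643°.
sin δ = sin 23.44° × sin 161.643° = 0.12528, so δ = +7.197°.
cos H₀ = −tan(+38.6°) tan(+7.197°) = -0.1008, H₀ = 1.6718 rad.
Bracket: H₀ sin φ sin δ + cos φ cos δ sin H₀ = 1.6718×0.62388×0.12528 + 0.78152×0.99212×0.99491 = 0.130667 + 0.771415 = 0.902082.
Q̄ = (S₀/π) × [bracket] = (1361/π) × 0.902082 = 390.80 W/m².
— Configuration B (φ=+38.6°):
Solar declination: sin δ = sin ε · sin λ_s = sin 23.44° × sin 34.7° = 0.22645, so δ = +13.088°.
cos H₀ = −tan(+38.6°) tan(+13.088°) = -0.1856, H₀ = 1.7575 rad.
Bracket: H₀ sin φ sin δ + cos φ cos δ sin H₀ = 1.7575×0.62388×0.22645 + 0.78152×0.97402×0.98263 = 0.248295 + 0.747994 = 0.996289.
Q̄ = (S₀/π) × [bracket] = (1361/π) × 0.996289 = 431.61 W/m².
Ratio Q̄_A / Q̄_B = 390.80 / 431.61 = 0.9054.

Q̄_A / Q̄_B ≈ 0.905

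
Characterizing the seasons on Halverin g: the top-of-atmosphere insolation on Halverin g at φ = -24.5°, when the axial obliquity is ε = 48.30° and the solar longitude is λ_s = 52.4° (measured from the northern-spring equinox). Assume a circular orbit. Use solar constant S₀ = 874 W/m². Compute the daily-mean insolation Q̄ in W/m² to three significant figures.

Solar declination: sin δ = sin ε · sin λ_s = sin 48.30° × sin 52.4° = 0.59155, so δ = +36.267°.
cos H₀ = −tan(-24.5°) tan(+36.267°) = 0.3344, H₀ = 1.2299 rad.
Bracket: H₀ sin φ sin δ + cos φ cos δ sin H₀ = 1.2299×-0.41469×0.59155 + 0.90996×0.80627×0.94244 = -0.301707 + 0.691443 = 0.389736.
Q̄ = (S₀/π) × [bracket] = (874/π) × 0.389736 = 108.4 W/m².

Q̄ ≈ 108 W/m²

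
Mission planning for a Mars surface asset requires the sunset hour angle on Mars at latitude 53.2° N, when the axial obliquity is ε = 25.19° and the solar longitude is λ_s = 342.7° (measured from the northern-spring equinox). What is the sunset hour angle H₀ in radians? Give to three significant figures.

Solar declination: sin δ = sin ε · sin λ_s = sin 25.19° × sin 342.7° = -0.12657, so δ = -7.271°.
cos H₀ = −tan φ · tan δ = −tan(+53.2°) × tan(-7.271°) = 0.1706, so H₀ = 1.3994 rad = 80.18°.

H₀ = 1.40 rad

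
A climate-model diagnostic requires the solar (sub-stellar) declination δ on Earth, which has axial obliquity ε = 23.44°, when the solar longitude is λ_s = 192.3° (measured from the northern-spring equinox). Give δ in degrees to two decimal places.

δ = -4.86°

sin δ = sin ε · sin λ_s = sin 23.44° × sin 192.3° = -0.084741.
δ = arcsin(-0.084741) = -4.86°.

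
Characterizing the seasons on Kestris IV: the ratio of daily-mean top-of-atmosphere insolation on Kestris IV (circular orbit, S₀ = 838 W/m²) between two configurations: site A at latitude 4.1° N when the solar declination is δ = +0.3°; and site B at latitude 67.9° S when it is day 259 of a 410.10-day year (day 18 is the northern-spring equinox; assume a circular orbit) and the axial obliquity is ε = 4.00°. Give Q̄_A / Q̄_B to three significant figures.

— Configuration A (φ=+4.1°):
cos H₀ = −tan(+4.1°) tan(+0.300°) = -0.0004, H₀ = 1.5712 rad.
Bracket: H₀ sin φ sin δ + cos φ cos δ sin H₀ = 1.5712×0.07150×0.00524 + 0.99744×0.99999×1.00000 = 0.000589 + 0.997430 = 0.998019.
Q̄ = (S₀/π) × [bracket] = (838/π) × 0.998019 = 266.22 W/m².
— Configuration B (φ=-67.9°):
Solar longitude: λ_s = 360° × (259 − 18)/410.10 = 211.558°.
sin δ = sin 4.00° × sin 211.558° = -0.03651, so δ = -2.092°.
cos H₀ = −tan(-67.9°) tan(-2.092°) = -0.0900, H₀ = 1.6609 rad.
Bracket: H₀ sin φ sin δ + cos φ cos δ sin H₀ = 1.6609×-0.92653×-0.03651 + 0.37622×0.99933×0.99594 = 0.056184 + 0.374442 = 0.430626.
Q̄ = (S₀/π) × [bracket] = (838/π) × 0.430626 = 114.87 W/m².
Ratio Q̄_A / Q̄_B = 266.22 / 114.87 = 2.318.

Q̄_A / Q̄_B ≈ 2.32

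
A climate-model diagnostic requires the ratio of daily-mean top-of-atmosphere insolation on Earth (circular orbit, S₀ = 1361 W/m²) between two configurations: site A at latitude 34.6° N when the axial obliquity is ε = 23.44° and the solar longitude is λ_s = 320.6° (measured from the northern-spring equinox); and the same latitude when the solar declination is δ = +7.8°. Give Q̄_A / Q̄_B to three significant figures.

— Configuration A (φ=+34.6°):
Solar declination: sin δ = sin ε · sin λ_s = sin 23.44° × sin 320.6° = -0.25249, so δ = -14.625°.
cos H₀ = −tan(+34.6°) tan(-14.625°) = 0.1800, H₀ = 1.3898 rad.
Bracket: H₀ sin φ sin δ + cos φ cos δ sin H₀ = 1.3898×0.56784×-0.25249 + 0.82314×0.96760×0.98366 = -0.199261 + 0.783456 = 0.584195.
Q̄ = (S₀/π) × [bracket] = (1361/π) × 0.584195 = 253.08 W/m².
— Configuration B (φ=+34.6°):
cos H₀ = −tan(+34.6°) tan(+7.800°) = -0.0945, H₀ = 1.6654 rad.
Bracket: H₀ sin φ sin δ + cos φ cos δ sin H₀ = 1.6654×0.56784×0.13572 + 0.82314×0.99075×0.99553 = 0.128348 + 0.811881 = 0.940229.
Q̄ = (S₀/π) × [bracket] = (1361/π) × 0.940229 = 407.33 W/m².
Ratio Q̄_A / Q̄_B = 253.08 / 407.33 = 0.6213.

Q̄_A / Q̄_B ≈ 0.621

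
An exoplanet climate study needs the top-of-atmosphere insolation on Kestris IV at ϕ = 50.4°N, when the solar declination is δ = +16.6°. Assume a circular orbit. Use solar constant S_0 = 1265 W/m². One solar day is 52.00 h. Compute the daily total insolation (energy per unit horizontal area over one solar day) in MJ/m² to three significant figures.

75.1 MJ/m²

cos h₀ = −tan(+50.4°) tan(+16.600°) = -0.3604, h₀ = 1.9394 rad.
Bracket: h₀ sin ϕ sin δ + cos ϕ cos δ sin h₀ = 1.9394×0.77051×0.28569 + 0.63742×0.95832×0.93281 = 0.426914 + 0.569809 = 0.996723.
Q̄ = (S_0/π) × [bracket] = (1265/π) × 0.996723 = 401.34 W/m².
Daily total = Q̄ × 52.00 h × 3600 s/h = 401.34 × 52.00 × 3600 / 10⁶ = 75.13 MJ/m².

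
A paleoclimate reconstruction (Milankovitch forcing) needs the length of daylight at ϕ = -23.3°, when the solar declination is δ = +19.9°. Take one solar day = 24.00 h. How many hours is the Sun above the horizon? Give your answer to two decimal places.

cos h₀ = −tan ϕ · tan δ = −tan(-23.3°) × tan(+19.900°) = 0.1559, so h₀ = 1.4143 rad = 81.03°.
Daylight = 2h₀/(2π) × 24.00 h = (1.4143/π) × 24.00 = 10.80 h.

10.80 h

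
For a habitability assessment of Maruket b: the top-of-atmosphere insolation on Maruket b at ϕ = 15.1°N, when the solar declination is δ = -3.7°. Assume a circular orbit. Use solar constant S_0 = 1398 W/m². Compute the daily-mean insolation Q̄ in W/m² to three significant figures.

cos h₀ = −tan(+15.1°) tan(-3.700°) = 0.0174, h₀ = 1.5533 rad.
Bracket: h₀ sin ϕ sin δ + cos ϕ cos δ sin h₀ = 1.5533×0.26050×-0.06453 + 0.96547×0.99792×0.99985 = -0.026111 + 0.963317 = 0.937206.
Q̄ = (S_0/π) × [bracket] = (1398/π) × 0.937206 = 417.1 W/m².

Q̄ ≈ 417 W/m²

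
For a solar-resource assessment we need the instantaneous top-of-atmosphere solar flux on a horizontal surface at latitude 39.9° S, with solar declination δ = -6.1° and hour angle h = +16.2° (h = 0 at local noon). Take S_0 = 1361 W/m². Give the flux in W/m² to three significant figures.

cos θ_z = sin ϕ sin δ + cos ϕ cos δ cos h = 0.068163 + 0.732533 = 0.800696.
Flux = S_0 · cos θ_z = 1361 × 0.800696 = 1090 W/m².

1.09e+03 W/m²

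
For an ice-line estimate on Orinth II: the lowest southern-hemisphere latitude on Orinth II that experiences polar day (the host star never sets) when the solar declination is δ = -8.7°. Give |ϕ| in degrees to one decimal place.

|ϕ| = 81.3°

Polar day requires cos h₀ = −tan ϕ tan δ ≤ −1, i.e. tan ϕ tan δ ≥ 1.
The boundary is |tan ϕ| · |tan δ| = 1, so |ϕ| = 90° − |δ| = 90° − 8.7° = 81.3° in the southern hemisphere.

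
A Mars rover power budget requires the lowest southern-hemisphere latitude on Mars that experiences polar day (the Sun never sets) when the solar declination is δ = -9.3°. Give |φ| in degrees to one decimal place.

Polar day requires cos H₀ = −tan φ tan δ ≤ −1, i.e. tan φ tan δ ≥ 1.
The boundary is |tan φ| · |tan δ| = 1, so |φ| = 90° − |δ| = 90° − 9.3° = 80.7° in the southern hemisphere.

|φ| = 80.7°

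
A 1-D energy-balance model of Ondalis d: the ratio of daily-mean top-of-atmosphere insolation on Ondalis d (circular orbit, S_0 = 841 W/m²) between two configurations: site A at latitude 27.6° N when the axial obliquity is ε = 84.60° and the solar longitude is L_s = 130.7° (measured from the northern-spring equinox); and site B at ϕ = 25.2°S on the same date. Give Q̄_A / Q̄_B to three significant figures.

Q̄_A / Q̄_B ≈ 6.96

— Configuration A (ϕ=+27.6°):
Solar declination: sin δ = sin ε · sin L_s = sin 84.60° × sin 130.7° = 0.75477, so δ = +49.005°.
cos h₀ = −tan(+27.6°) tan(+49.005°) = -0.6015, h₀ = 2.2162 rad.
Bracket: h₀ sin ϕ sin δ + cos ϕ cos δ sin h₀ = 2.2162×0.46330×0.75477 + 0.88620×0.65599×0.79887 = 0.774972 + 0.464414 = 1.239386.
Q̄ = (S_0/π) × [bracket] = (841/π) × 1.239386 = 331.78 W/m².
— Configuration B (ϕ=-25.2°):
cos h₀ = −tan(-25.2°) tan(+49.005°) = 0.5414, h₀ = 0.9987 rad.
Bracket: h₀ sin ϕ sin δ + cos ϕ cos δ sin h₀ = 0.9987×-0.42578×0.75477 + 0.90483×0.65599×0.84075 = -0.320948 + 0.499035 = 0.178087.
Q̄ = (S_0/π) × [bracket] = (841/π) × 0.178087 = 47.674 W/m².
Ratio Q̄_A / Q̄_B = 331.78 / 47.674 = 6.959.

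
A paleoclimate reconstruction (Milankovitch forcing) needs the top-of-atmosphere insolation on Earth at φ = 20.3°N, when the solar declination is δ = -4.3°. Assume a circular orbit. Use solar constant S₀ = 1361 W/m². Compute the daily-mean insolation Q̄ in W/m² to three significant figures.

Q̄ ≈ 388 W/m²

cos H₀ = −tan(+20.3°) tan(-4.300°) = 0.0278, H₀ = 1.5430 rad.
Bracket: H₀ sin φ sin δ + cos φ cos δ sin H₀ = 1.5430×0.34694×-0.07498 + 0.93789×0.99719×0.99961 = -0.040139 + 0.934890 = 0.894751.
Q̄ = (S₀/π) × [bracket] = (1361/π) × 0.894751 = 387.6 W/m².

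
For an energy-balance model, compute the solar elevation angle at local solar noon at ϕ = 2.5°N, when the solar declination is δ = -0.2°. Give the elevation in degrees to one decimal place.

At local noon the hour angle is zero, so the zenith angle equals |ϕ − δ| = |+2.5° − (-0.200°)| = 2.700°.
Elevation = 90° − 2.700° = 87.3°.

87.3°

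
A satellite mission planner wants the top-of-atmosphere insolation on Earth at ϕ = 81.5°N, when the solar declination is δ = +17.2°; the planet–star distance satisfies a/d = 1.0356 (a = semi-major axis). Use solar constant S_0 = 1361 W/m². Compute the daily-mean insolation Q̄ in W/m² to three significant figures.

cos h₀ = −tan(+81.5°) tan(+17.200°) = -2.0713 ≤ −1 ⇒ polar day, h₀ = π.
Bracket: h₀ sin ϕ sin δ + cos ϕ cos δ sin h₀ = 3.1416×0.98902×0.29571 + 0.14781×0.95528×0.00000 = 0.918802 + 0.000000 = 0.918802.
Inverse-square distance factor (a/d)² = 1.0356² = 1.072467.
Q̄ = (S_0/π) × 1.072467 × [bracket] = (1361/π) × 1.072467 × 0.918802 = 426.9 W/m².

Q̄ ≈ 427 W/m²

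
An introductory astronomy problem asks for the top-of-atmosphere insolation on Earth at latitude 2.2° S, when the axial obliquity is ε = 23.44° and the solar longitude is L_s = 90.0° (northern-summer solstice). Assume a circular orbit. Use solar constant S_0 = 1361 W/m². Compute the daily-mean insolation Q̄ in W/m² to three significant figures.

Q̄ ≈ 387 W/m²

Solar declination: sin δ = sin ε · sin L_s = sin 23.44° × sin 90.0° = 0.39779, so δ = +23.440°.
cos h₀ = −tan(-2.2°) tan(+23.440°) = 0.0167, h₀ = 1.5541 rad.
Bracket: h₀ sin ϕ sin δ + cos ϕ cos δ sin h₀ = 1.5541×-0.03839×0.39779 + 0.99926×0.91748×0.99986 = -0.023733 + 0.916673 = 0.892940.
Q̄ = (S_0/π) × [bracket] = (1361/π) × 0.892940 = 386.8 W/m².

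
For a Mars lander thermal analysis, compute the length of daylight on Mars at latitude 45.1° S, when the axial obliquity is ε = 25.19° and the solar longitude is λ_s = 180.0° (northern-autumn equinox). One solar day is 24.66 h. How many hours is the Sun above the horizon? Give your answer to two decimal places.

Solar declination: sin δ = sin ε · sin λ_s = sin 25.19° × sin 180.0° = 0.00000, so δ = +0.000°.
cos H₀ = −tan φ · tan δ = −tan(-45.1°) × tan(+0.000°) = 0.0000, so H₀ = 1.5708 rad = 90.00°.
Daylight = 2H₀/(2π) × 24.66 h = (1.5708/π) × 24.66 = 12.33 h.

12.33 h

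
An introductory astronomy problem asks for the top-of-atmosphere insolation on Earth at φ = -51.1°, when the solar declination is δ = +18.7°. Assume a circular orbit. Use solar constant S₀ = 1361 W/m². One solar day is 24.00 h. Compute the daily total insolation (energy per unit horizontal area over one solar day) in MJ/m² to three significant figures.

cos H₀ = −tan(-51.1°) tan(+18.700°) = 0.4195, H₀ = 1.1379 rad.
Bracket: H₀ sin φ sin δ + cos φ cos δ sin H₀ = 1.1379×-0.77824×0.32061 + 0.62796×0.94721×0.90776 = -0.283919 + 0.539945 = 0.256026.
Q̄ = (S₀/π) × [bracket] = (1361/π) × 0.256026 = 110.92 W/m².
Daily total = Q̄ × 24.00 h × 3600 s/h = 110.92 × 24.00 × 3600 / 10⁶ = 9.583 MJ/m².

9.58 MJ/m²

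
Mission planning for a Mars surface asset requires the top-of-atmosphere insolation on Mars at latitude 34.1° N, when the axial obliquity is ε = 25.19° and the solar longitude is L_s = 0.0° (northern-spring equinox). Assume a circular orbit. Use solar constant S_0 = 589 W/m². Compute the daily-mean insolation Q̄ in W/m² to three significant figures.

Solar declination: sin δ = sin ε · sin L_s = sin 25.19° × sin 0.0° = 0.00000, so δ = +0.000°.
cos h₀ = −tan(+34.1°) tan(+0.000°) = -0.0000, h₀ = 1.5708 rad.
Bracket: h₀ sin ϕ sin δ + cos ϕ cos δ sin h₀ = 1.5708×0.56064×0.00000 + 0.82806×1.00000×1.00000 = 0.000000 + 0.828060 = 0.828060.
Q̄ = (S_0/π) × [bracket] = (589/π) × 0.828060 = 155.2 W/m².

Q̄ ≈ 155 W/m²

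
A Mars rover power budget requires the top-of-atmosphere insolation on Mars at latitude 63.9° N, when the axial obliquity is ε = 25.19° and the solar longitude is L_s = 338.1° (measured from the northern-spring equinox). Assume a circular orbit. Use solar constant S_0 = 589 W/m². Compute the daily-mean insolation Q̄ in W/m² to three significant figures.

Solar declination: sin δ = sin ε · sin L_s = sin 25.19° × sin 338.1° = -0.15875, so δ = -9.134°.
cos h₀ = −tan(+63.9°) tan(-9.134°) = 0.3282, h₀ = 1.2364 rad.
Bracket: h₀ sin ϕ sin δ + cos ϕ cos δ sin h₀ = 1.2364×0.89803×-0.15875 + 0.43994×0.98732×0.94460 = -0.176264 + 0.410298 = 0.234034.
Q̄ = (S_0/π) × [bracket] = (589/π) × 0.234034 = 43.88 W/m².

Q̄ ≈ 43.9 W/m²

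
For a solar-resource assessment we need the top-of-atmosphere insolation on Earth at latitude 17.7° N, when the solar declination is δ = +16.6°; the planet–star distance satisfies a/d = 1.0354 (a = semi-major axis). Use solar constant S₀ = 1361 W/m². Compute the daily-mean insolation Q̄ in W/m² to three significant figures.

cos H₀ = −tan(+17.7°) tan(+16.600°) = -0.0951, H₀ = 1.6661 rad.
Bracket: H₀ sin φ sin δ + cos φ cos δ sin H₀ = 1.6661×0.30403×0.28569 + 0.95266×0.95832×0.99546 = 0.144715 + 0.908808 = 1.053523.
Inverse-square distance factor (a/d)² = 1.0354² = 1.072053.
Q̄ = (S₀/π) × 1.072053 × [bracket] = (1361/π) × 1.072053 × 1.053523 = 489.3 W/m².

Q̄ ≈ 489 W/m²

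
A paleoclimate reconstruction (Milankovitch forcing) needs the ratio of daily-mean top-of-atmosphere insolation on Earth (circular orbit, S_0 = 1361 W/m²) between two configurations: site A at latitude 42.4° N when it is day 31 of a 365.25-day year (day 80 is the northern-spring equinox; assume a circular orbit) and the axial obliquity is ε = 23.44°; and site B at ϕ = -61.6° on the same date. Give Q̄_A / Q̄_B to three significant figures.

Q̄_A / Q̄_B ≈ 0.445

— Configuration A (ϕ=+42.4°):
Solar longitude: L_s = 360° × (31 − 80)/365.25 = -48.296°, i.e. -48.296° + 360° = 311.704°.
sin δ = sin 23.44° × sin 311.704° = -0.29698, so δ = -17.277°.
cos h₀ = −tan(+42.4°) tan(-17.277°) = 0.2840, h₀ = 1.2828 rad.
Bracket: h₀ sin ϕ sin δ + cos ϕ cos δ sin h₀ = 1.2828×0.67430×-0.29698 + 0.73846×0.95488×0.95883 = -0.256885 + 0.676110 = 0.419225.
Q̄ = (S_0/π) × [bracket] = (1361/π) × 0.419225 = 181.62 W/m².
— Configuration B (ϕ=-61.6°):
cos h₀ = −tan(-61.6°) tan(-17.277°) = -0.5752, h₀ = 2.1837 rad.
Bracket: h₀ sin ϕ sin δ + cos ϕ cos δ sin h₀ = 2.1837×-0.87965×-0.29698 + 0.47562×0.95488×0.81800 = 0.570466 + 0.371503 = 0.941969.
Q̄ = (S_0/π) × [bracket] = (1361/π) × 0.941969 = 408.08 W/m².
Ratio Q̄_A / Q̄_B = 181.62 / 408.08 = 0.4451.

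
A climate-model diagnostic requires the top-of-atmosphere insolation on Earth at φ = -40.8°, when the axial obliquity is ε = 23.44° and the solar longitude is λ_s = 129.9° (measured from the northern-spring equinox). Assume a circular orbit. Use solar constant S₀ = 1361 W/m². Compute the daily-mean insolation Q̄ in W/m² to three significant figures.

Solar declination: sin δ = sin ε · sin λ_s = sin 23.44° × sin 129.9° = 0.30517, so δ = +17.768°.
cos H₀ = −tan(-40.8°) tan(+17.768°) = 0.2766, H₀ = 1.2905 rad.
Bracket: H₀ sin φ sin δ + cos φ cos δ sin H₀ = 1.2905×-0.65342×0.30517 + 0.75700×0.95230×0.96098 = -0.257331 + 0.692762 = 0.435431.
Q̄ = (S₀/π) × [bracket] = (1361/π) × 0.435431 = 188.6 W/m².

Q̄ ≈ 189 W/m²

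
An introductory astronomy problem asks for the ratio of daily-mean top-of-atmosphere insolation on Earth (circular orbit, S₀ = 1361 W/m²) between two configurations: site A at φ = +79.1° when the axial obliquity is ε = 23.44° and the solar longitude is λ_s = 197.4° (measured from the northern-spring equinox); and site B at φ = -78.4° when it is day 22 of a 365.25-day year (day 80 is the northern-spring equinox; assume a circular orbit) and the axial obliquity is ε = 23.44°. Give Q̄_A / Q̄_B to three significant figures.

— Configuration A (φ=+79.1°):
Solar declination: sin δ = sin ε · sin λ_s = sin 23.44° × sin 197.4° = -0.11895, so δ = -6.832°.
cos H₀ = −tan(+79.1°) tan(-6.832°) = 0.6221, H₀ = 0.8993 rad.
Bracket: H₀ sin φ sin δ + cos φ cos δ sin H₀ = 0.8993×0.98196×-0.11895 + 0.18910×0.99290×0.78290 = -0.105042 + 0.146995 = 0.041953.
Q̄ = (S₀/π) × [bracket] = (1361/π) × 0.041953 = 18.175 W/m².
— Configuration B (φ=-78.4°):
Solar longitude: λ_s = 360° × (22 − 80)/365.25 = -57.166°, i.e. -57.166° + 360° = 302.834°.
sin δ = sin 23.44° × sin 302.834° = -0.33424, so δ = -19.526°.
cos H₀ = −tan(-78.4°) tan(-19.526°) = -1.7277 ≤ −1 ⇒ polar day, H₀ = π.
Bracket: H₀ sin φ sin δ + cos φ cos δ sin H₀ = 3.1416×-0.97958×-0.33424 + 0.20108×0.94249×0.00000 = 1.028606 + 0.000000 = 1.028606.
Q̄ = (S₀/π) × [bracket] = (1361/π) × 1.028606 = 445.61 W/m².
Ratio Q̄_A / Q̄_B = 18.175 / 445.61 = 0.04079.

Q̄_A / Q̄_B ≈ 0.0408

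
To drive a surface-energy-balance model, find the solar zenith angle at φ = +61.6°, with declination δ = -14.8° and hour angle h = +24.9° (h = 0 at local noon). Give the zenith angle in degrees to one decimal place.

cos θ_z = sin φ sin δ + cos φ cos δ cos h = -0.224702 + 0.417099 = 0.192397.
θ_z = arccos(0.192397) = 78.9°.

θ_z = 78.9°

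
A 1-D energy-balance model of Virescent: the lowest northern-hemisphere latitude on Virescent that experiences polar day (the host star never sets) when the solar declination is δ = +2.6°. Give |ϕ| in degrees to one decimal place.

|ϕ| = 87.4°

Polar day requires cos h₀ = −tan ϕ tan δ ≤ −1, i.e. tan ϕ tan δ ≥ 1.
The boundary is |tan ϕ| · |tan δ| = 1, so |ϕ| = 90° − |δ| = 90° − 2.6° = 87.4° in the northern hemisphere.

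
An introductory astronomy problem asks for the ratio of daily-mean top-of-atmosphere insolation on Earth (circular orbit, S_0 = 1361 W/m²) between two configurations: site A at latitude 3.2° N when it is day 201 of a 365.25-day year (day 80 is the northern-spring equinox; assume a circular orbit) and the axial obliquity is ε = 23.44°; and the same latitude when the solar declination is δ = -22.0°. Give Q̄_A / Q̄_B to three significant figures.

— Configuration A (ϕ=+3.2°):
Solar longitude: L_s = 360° × (201 − 80)/365.25 = 119.261°.
sin δ = sin 23.44° × sin 119.261° = 0.34703, so δ = +20.306°.
cos h₀ = −tan(+3.2°) tan(+20.306°) = -0.0207, h₀ = 1.5915 rad.
Bracket: h₀ sin ϕ sin δ + cos ϕ cos δ sin h₀ = 1.5915×0.05582×0.34703 + 0.99844×0.93785×0.99979 = 0.030829 + 0.936190 = 0.967019.
Q̄ = (S_0/π) × [bracket] = (1361/π) × 0.967019 = 418.93 W/m².
— Configuration B (ϕ=+3.2°):
cos h₀ = −tan(+3.2°) tan(-22.000°) = 0.0226, h₀ = 1.5482 rad.
Bracket: h₀ sin ϕ sin δ + cos ϕ cos δ sin h₀ = 1.5482×0.05582×-0.37461 + 0.99844×0.92718×0.99974 = -0.032374 + 0.925493 = 0.893119.
Q̄ = (S_0/π) × [bracket] = (1361/π) × 0.893119 = 386.92 W/m².
Ratio Q̄_A / Q̄_B = 418.93 / 386.92 = 1.083.

Q̄_A / Q̄_B ≈ 1.08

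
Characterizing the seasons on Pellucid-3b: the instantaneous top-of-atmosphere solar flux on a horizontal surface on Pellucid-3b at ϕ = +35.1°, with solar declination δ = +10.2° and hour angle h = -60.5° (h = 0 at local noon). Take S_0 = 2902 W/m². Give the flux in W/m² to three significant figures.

cos θ_z = sin ϕ sin δ + cos ϕ cos δ cos h = 0.101825 + 0.396509 = 0.498334.
Flux = S_0 · cos θ_z = 2902 × 0.498334 = 1446 W/m².

1.45e+03 W/m²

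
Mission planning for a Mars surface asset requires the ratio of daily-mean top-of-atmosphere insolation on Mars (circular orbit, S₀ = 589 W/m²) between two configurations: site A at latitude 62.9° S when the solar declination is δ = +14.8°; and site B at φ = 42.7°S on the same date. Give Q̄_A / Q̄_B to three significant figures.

Q̄_A / Q̄_B ≈ 0.312

— Configuration A (φ=-62.9°):
cos H₀ = −tan(-62.9°) tan(+14.800°) = 0.5163, H₀ = 1.0283 rad.
Bracket: H₀ sin φ sin δ + cos φ cos δ sin H₀ = 1.0283×-0.89021×0.25545 + 0.45554×0.96682×0.85640 = -0.233840 + 0.377180 = 0.143340.
Q̄ = (S₀/π) × [bracket] = (589/π) × 0.143340 = 26.874 W/m².
— Configuration B (φ=-42.7°):
cos H₀ = −tan(-42.7°) tan(+14.800°) = 0.2438, H₀ = 1.3245 rad.
Bracket: H₀ sin φ sin δ + cos φ cos δ sin H₀ = 1.3245×-0.67816×0.25545 + 0.73491×0.96682×0.96982 = -0.229451 + 0.689082 = 0.459631.
Q̄ = (S₀/π) × [bracket] = (589/π) × 0.459631 = 86.174 W/m².
Ratio Q̄_A / Q̄_B = 26.874 / 86.174 = 0.3119.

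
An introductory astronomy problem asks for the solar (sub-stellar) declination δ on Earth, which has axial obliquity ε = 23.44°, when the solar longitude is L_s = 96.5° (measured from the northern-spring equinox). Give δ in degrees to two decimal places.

δ = +23.28°

sin δ = sin ε · sin L_s = sin 23.44° × sin 96.5° = 0.395231.
δ = arcsin(0.395231) = +23.28°.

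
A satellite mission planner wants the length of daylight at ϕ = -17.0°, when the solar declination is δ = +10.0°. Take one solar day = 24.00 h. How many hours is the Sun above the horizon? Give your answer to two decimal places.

11.59 h

cos h₀ = −tan ϕ · tan δ = −tan(-17.0°) × tan(+10.000°) = 0.0539, so h₀ = 1.5169 rad = 86.91°.
Daylight = 2h₀/(2π) × 24.00 h = (1.5169/π) × 24.00 = 11.59 h.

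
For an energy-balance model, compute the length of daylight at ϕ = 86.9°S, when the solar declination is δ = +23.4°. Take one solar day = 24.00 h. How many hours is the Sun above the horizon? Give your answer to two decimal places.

cos h₀ = −tan ϕ · tan δ = 7.9903 ≥ 1, so the Sun never rises (polar night) and h₀ = 0.
Daylight = 2h₀/(2π) × 24.00 h = (0.0000/π) × 24.00 = 0.00 h.

0.00 h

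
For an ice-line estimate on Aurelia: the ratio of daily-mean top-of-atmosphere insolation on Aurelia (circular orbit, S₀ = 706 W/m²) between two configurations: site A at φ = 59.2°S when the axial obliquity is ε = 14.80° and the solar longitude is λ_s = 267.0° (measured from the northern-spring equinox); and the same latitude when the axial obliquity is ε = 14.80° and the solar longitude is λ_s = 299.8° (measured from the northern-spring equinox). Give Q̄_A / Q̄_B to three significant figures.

Q̄_A / Q̄_B ≈ 1.06

— Configuration A (φ=-59.2°):
Solar declination: sin δ = sin ε · sin λ_s = sin 14.80° × sin 267.0° = -0.25510, so δ = -14.779°.
cos H₀ = −tan(-59.2°) tan(-14.779°) = -0.4426, H₀ = 2.0293 rad.
Bracket: H₀ sin φ sin δ + cos φ cos δ sin H₀ = 2.0293×-0.85896×-0.25510 + 0.51204×0.96692×0.89673 = 0.444662 + 0.443973 = 0.888635.
Q̄ = (S₀/π) × [bracket] = (706/π) × 0.888635 = 199.70 W/m².
— Configuration B (φ=-59.2°):
Solar declination: sin δ = sin ε · sin λ_s = sin 14.80° × sin 299.8° = -0.22167, so δ = -12.807°.
cos H₀ = −tan(-59.2°) tan(-12.807°) = -0.3813, H₀ = 1.9620 rad.
Bracket: H₀ sin φ sin δ + cos φ cos δ sin H₀ = 1.9620×-0.85896×-0.22167 + 0.51204×0.97512×0.92444 = 0.373576 + 0.461573 = 0.835149.
Q̄ = (S₀/π) × [bracket] = (706/π) × 0.835149 = 187.68 W/m².
Ratio Q̄_A / Q̄_B = 199.70 / 187.68 = 1.064.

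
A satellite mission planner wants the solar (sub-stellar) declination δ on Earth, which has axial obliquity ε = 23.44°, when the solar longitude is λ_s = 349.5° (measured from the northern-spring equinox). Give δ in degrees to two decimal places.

δ = -4.16°

sin δ = sin ε · sin λ_s = sin 23.44° × sin 349.5° = -0.072491.
δ = arcsin(-0.072491) = -4.16°.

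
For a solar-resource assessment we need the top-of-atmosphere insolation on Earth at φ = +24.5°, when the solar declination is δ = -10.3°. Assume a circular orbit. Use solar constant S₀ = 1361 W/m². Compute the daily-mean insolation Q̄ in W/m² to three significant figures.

Q̄ ≈ 339 W/m²

cos H₀ = −tan(+24.5°) tan(-10.300°) = 0.0828, H₀ = 1.4879 rad.
Bracket: H₀ sin φ sin δ + cos φ cos δ sin H₀ = 1.4879×0.41469×-0.17880 + 0.90996×0.98389×0.99656 = -0.110323 + 0.892221 = 0.781898.
Q̄ = (S₀/π) × [bracket] = (1361/π) × 0.781898 = 338.7 W/m².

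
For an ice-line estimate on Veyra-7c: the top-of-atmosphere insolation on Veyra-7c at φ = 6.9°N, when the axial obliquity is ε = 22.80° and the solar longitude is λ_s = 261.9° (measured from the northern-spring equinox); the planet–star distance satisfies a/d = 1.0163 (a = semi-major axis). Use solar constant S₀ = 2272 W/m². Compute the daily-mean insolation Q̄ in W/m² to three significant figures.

Solar declination: sin δ = sin ε · sin λ_s = sin 22.80° × sin 261.9° = -0.38365, so δ = -22.560°.
cos H₀ = −tan(+6.9°) tan(-22.560°) = 0.0503, H₀ = 1.5205 rad.
Bracket: H₀ sin φ sin δ + cos φ cos δ sin H₀ = 1.5205×0.12014×-0.38365 + 0.99276×0.92348×0.99874 = -0.070082 + 0.915639 = 0.845557.
Inverse-square distance factor (a/d)² = 1.0163² = 1.032866.
Q̄ = (S₀/π) × 1.032866 × [bracket] = (2272/π) × 1.032866 × 0.845557 = 631.6 W/m².

Q̄ ≈ 632 W/m²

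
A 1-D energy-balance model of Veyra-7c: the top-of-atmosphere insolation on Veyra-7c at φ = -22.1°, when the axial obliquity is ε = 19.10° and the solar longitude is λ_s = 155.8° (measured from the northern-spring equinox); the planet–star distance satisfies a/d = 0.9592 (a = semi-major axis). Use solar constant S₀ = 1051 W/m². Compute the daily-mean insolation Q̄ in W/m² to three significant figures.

Q̄ ≈ 259 W/m²

Solar declination: sin δ = sin ε · sin λ_s = sin 19.10° × sin 155.8° = 0.13413, so δ = +7.709°.
cos H₀ = −tan(-22.1°) tan(+7.709°) = 0.0550, H₀ = 1.5158 rad.
Bracket: H₀ sin φ sin δ + cos φ cos δ sin H₀ = 1.5158×-0.37622×0.13413 + 0.92653×0.99096×0.99849 = -0.076491 + 0.916768 = 0.840277.
Inverse-square distance factor (a/d)² = 0.9592² = 0.920065.
Q̄ = (S₀/π) × 0.920065 × [bracket] = (1051/π) × 0.920065 × 0.840277 = 258.6 W/m².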